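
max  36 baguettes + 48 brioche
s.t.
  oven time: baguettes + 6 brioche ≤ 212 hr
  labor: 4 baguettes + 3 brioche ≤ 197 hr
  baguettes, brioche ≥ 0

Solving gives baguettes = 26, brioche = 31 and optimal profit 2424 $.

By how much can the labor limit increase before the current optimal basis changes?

Binding constraints: oven time, labor. The basis is B = [[1,6],[4,3]] with det -21.
Per unit increase in labor, x* moves by d = (0.2857, -0.0476).
The basis stays optimal until brioche reaches 0; allowable increase = 651 hr.

651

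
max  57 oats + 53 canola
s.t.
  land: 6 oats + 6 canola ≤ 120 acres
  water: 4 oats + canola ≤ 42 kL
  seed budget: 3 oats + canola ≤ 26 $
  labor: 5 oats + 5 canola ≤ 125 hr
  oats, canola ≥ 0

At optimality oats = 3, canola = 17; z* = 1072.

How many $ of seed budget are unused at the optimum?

0

seed budget used = 3·3 + 1·17 = 26; slack = 26 − 26 = 0.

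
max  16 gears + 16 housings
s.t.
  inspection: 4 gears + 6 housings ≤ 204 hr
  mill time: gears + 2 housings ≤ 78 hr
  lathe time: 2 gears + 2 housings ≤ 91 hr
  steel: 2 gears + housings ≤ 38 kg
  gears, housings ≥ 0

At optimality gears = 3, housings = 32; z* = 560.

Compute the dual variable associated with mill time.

Binding: inspection and steel. Non-binding: mill time (11 unused), lathe time (21 unused).
Since mill time, lathe time are not tight, their duals are 0.
The binding rows give the dual system: 4·y_inspection + 2·y_steel = 16 and 6·y_inspection + 1·y_steel = 16.
Solving: y_inspection = 2, y_steel = 4.
Shadow price of mill time = 0.

0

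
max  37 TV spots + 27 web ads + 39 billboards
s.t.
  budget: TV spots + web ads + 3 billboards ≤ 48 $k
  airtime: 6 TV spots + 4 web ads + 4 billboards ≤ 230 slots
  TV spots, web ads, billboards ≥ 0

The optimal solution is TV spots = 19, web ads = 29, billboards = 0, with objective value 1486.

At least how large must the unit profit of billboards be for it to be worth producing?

41

Both budget and airtime are binding at x*.
The binding rows give the dual system: 1·y_budget + 6·y_airtime = 37 and 1·y_budget + 4·y_airtime = 27.
→ y_budget = 7 and y_airtime = 5.
billboards enters the basis when its profit ≥ yᵀa₃ = 7·3 + 5·4 = 41.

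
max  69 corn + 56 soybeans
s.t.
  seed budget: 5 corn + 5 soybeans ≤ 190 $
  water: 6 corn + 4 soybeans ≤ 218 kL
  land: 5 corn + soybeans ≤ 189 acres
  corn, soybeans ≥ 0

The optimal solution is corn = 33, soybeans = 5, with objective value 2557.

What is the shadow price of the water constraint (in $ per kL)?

At the optimum: seed budget uses 190 of 190 (binding); water uses 218 of 218 (binding); land uses 170 of 189 (slack = 19).
Slack constraints have shadow price 0 (complementary slackness).
From A_Bᵀ y = c: 5·y_seed budget + 6·y_water = 69; 5·y_seed budget + 4·y_water = 56.
This yields shadow prices y_seed budget = 6, y_water = 6.5.
Shadow price of water = 6.5.

6.5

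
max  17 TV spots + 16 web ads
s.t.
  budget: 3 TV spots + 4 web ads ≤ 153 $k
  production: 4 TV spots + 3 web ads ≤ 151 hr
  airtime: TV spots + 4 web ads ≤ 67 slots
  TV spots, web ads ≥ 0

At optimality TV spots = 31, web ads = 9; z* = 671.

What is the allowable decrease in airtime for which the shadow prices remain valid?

Binding constraints: production, airtime. The basis is B = [[4,3],[1,4]] with det 13.
Per unit decrease in airtime, x* moves by d = (0.2308, -0.3077).
The basis stays optimal until web ads reaches 0; allowable decrease = 29.25 slots.

29.25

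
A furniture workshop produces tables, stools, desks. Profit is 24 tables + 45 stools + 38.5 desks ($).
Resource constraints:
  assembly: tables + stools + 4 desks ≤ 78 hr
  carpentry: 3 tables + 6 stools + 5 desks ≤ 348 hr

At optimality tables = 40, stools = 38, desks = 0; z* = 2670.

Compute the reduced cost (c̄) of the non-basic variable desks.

At the optimum: assembly uses 78 of 78 (binding); carpentry uses 348 of 348 (binding).
The binding rows give the dual system: 1·y_assembly + 3·y_carpentry = 24 and 1·y_assembly + 6·y_carpentry = 45.
→ y_assembly = 3 and y_carpentry = 7.
Reduced cost of desks: c₃ − yᵀa₃ = 38.5 − (3·4 + 7·5) = 38.5 − 47 = -8.5.

-8.5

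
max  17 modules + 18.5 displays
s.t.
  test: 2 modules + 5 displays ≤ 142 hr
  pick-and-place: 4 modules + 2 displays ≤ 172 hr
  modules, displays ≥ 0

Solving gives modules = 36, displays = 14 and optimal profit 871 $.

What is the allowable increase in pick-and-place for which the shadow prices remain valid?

112

Binding constraints: test, pick-and-place. The basis is B = [[2,5],[4,2]] with det -16.
Per unit increase in pick-and-place, x* moves by d = (0.3125, -0.125).
The basis stays optimal until displays reaches 0; allowable increase = 112 hr.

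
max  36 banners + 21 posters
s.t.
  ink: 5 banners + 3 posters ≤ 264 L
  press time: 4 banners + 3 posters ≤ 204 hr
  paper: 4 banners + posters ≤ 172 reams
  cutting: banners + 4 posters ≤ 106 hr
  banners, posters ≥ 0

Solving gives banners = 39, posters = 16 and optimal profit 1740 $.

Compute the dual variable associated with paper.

At the optimum: ink uses 243 of 264 (slack = 21); press time uses 204 of 204 (binding); paper uses 172 of 172 (binding); cutting uses 103 of 106 (slack = 3).
Since ink, cutting are not tight, their duals are 0.
From A_Bᵀ y = c: 4·y_press time + 4·y_paper = 36; 3·y_press time + 1·y_paper = 21.
This yields shadow prices y_press time = 6, y_paper = 3.
Shadow price of paper = 3.

3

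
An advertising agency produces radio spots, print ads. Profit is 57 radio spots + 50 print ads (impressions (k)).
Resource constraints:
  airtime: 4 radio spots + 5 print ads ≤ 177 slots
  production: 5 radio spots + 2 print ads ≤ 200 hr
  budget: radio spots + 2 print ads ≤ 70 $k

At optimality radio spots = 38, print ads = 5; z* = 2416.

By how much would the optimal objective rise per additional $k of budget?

At the optimum: airtime uses 177 of 177 (binding); production uses 200 of 200 (binding); budget uses 48 of 70 (slack = 22).
By complementary slackness, y = 0 for the non-binding constraint.
Dual feasibility on the basic columns requires 4·y_airtime + 5·y_production = 57, 5·y_airtime + 2·y_production = 50.
→ y_airtime = 8 and y_production = 5.
Shadow price of budget = 0.

0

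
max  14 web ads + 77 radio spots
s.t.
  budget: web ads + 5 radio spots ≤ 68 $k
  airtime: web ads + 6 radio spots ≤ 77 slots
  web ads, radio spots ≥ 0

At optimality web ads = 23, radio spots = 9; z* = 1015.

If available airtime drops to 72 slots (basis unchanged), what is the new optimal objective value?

980

Check each constraint at x*: budget 68/68 (tight); airtime 77/77 (tight).
The binding rows give the dual system: 1·y_budget + 1·y_airtime = 14 and 5·y_budget + 6·y_airtime = 77.
→ y_budget = 7 and y_airtime = 7.
Δz = y_airtime·Δb = 7 × (-5) = -35, so new z* = 1015 − 35 = 980.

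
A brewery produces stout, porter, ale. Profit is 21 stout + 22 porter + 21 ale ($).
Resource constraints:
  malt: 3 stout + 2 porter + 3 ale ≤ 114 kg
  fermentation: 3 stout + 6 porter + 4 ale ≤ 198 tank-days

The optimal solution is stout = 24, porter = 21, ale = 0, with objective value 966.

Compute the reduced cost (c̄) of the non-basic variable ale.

At the optimum: malt uses 114 of 114 (binding); fermentation uses 198 of 198 (binding).
Dual feasibility on the basic columns requires 3·y_malt + 3·y_fermentation = 21, 2·y_malt + 6·y_fermentation = 22.
This yields shadow prices y_malt = 5, y_fermentation = 2.
Reduced cost of ale: c₃ − yᵀa₃ = 21 − (5·3 + 2·4) = 21 − 23 = -2.

-2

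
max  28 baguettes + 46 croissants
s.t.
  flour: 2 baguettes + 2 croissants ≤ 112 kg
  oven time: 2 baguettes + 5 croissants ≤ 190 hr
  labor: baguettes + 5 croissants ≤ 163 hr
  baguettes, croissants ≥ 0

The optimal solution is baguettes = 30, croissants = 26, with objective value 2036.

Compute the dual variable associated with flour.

Binding: flour and oven time. Non-binding: labor (3 unused).
By complementary slackness, y = 0 for the non-binding constraint.
The binding rows give the dual system: 2·y_flour + 2·y_oven time = 28 and 2·y_flour + 5·y_oven time = 46.
This yields shadow prices y_flour = 8, y_oven time = 6.
Shadow price of flour = 8.

8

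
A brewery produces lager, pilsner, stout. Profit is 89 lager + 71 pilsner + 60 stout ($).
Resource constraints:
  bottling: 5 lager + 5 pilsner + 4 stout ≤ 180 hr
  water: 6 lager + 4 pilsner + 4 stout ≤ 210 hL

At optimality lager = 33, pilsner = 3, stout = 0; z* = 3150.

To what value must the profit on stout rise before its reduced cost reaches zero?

Check each constraint at x*: bottling 180/180 (tight); water 210/210 (tight).
Dual feasibility on the basic columns requires 5·y_bottling + 6·y_water = 89, 5·y_bottling + 4·y_water = 71.
→ y_bottling = 7 and y_water = 9.
stout enters the basis when its profit ≥ yᵀa₃ = 7·4 + 9·4 = 64.

64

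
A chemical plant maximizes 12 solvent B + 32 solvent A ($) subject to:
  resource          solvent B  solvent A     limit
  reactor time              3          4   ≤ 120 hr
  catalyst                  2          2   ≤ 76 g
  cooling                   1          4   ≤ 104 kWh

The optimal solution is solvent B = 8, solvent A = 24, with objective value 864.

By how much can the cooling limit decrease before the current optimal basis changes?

48

Binding constraints: reactor time, cooling. The basis is B = [[3,4],[1,4]] with det 8.
Per unit decrease in cooling, x* moves by d = (0.5, -0.375).
The basis stays optimal until catalyst becomes binding; allowable decrease = 48 kWh.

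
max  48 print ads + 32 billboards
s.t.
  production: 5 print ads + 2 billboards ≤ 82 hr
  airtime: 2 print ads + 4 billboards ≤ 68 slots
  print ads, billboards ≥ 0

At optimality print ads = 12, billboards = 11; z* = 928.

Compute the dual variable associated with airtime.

Check each constraint at x*: production 82/82 (tight); airtime 68/68 (tight).
The binding rows give the dual system: 5·y_production + 2·y_airtime = 48 and 2·y_production + 4·y_airtime = 32.
Solving: y_production = 8, y_airtime = 4.
Shadow price of airtime = 4.

4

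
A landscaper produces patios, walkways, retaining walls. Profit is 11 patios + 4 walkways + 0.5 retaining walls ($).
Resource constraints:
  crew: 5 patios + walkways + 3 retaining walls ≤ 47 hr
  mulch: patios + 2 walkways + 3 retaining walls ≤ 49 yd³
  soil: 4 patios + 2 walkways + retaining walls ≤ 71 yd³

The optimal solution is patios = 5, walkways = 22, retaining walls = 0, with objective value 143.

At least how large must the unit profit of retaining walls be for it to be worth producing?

9

At the optimum: crew uses 47 of 47 (binding); mulch uses 49 of 49 (binding); soil uses 64 of 71 (slack = 7).
Since soil is not tight, its dual is 0.
The binding rows give the dual system: 5·y_crew + 1·y_mulch = 11 and 1·y_crew + 2·y_mulch = 4.
→ y_crew = 2 and y_mulch = 1.
retaining walls enters the basis when its profit ≥ yᵀa₃ = 2·3 + 1·3 = 9.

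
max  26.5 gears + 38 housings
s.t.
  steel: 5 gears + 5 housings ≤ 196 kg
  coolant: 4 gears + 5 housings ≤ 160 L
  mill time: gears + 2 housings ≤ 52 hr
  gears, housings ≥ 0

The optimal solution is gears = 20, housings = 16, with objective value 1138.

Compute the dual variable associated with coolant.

Check each constraint at x*: steel 180/196 (slack 16); coolant 160/160 (tight); mill time 52/52 (tight).
Slack constraints have shadow price 0 (complementary slackness).
Dual feasibility on the basic columns requires 4·y_coolant + 1·y_mill time = 26.5, 5·y_coolant + 2·y_mill time = 38.
→ y_coolant = 5 and y_mill time = 6.5.
Shadow price of coolant = 5.

5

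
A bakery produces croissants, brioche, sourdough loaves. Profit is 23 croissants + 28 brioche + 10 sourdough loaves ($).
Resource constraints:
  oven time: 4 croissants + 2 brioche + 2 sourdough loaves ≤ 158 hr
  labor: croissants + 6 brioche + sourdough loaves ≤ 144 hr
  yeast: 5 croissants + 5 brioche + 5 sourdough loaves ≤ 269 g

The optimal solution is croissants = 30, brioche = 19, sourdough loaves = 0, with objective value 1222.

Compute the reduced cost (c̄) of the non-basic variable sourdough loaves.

-3

At the optimum: oven time uses 158 of 158 (binding); labor uses 144 of 144 (binding); yeast uses 245 of 269 (slack = 24).
Since yeast is not tight, its dual is 0.
The binding rows give the dual system: 4·y_oven time + 1·y_labor = 23 and 2·y_oven time + 6·y_labor = 28.
Solving: y_oven time = 5, y_labor = 3.
Reduced cost of sourdough loaves: c₃ − yᵀa₃ = 10 − (5·2 + 3·1) = 10 − 13 = -3.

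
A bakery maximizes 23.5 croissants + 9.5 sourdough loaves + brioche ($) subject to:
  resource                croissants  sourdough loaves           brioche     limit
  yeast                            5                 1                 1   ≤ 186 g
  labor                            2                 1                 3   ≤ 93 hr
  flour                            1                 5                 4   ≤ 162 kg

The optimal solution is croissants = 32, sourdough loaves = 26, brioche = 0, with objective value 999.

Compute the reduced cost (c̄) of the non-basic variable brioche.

-7.5

Binding: yeast and flour. Non-binding: labor (3 unused).
Since labor is not tight, its dual is 0.
Dual feasibility on the basic columns requires 5·y_yeast + 1·y_flour = 23.5, 1·y_yeast + 5·y_flour = 9.5.
This yields shadow prices y_yeast = 4.5, y_flour = 1.
Reduced cost of brioche: c₃ − yᵀa₃ = 1 − (4.5·1 + 1·4) = 1 − 8.5 = -7.5.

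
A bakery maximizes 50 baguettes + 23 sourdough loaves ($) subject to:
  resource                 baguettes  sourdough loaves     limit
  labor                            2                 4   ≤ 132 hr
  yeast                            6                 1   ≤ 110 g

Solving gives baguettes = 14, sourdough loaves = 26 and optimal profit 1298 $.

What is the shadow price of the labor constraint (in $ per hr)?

4

Both labor and yeast are binding at x*.
From A_Bᵀ y = c: 2·y_labor + 6·y_yeast = 50; 4·y_labor + 1·y_yeast = 23.
This yields shadow prices y_labor = 4, y_yeast = 7.
Shadow price of labor = 4.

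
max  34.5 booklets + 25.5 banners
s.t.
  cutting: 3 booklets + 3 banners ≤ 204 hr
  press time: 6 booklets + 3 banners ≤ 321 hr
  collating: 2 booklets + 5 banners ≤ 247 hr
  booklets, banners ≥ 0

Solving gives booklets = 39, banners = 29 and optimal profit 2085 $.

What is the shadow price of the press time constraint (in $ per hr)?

At the optimum: cutting uses 204 of 204 (binding); press time uses 321 of 321 (binding); collating uses 223 of 247 (slack = 24).
By complementary slackness, y = 0 for the non-binding constraint.
The binding rows give the dual system: 3·y_cutting + 6·y_press time = 34.5 and 3·y_cutting + 3·y_press time = 25.5.
Solving: y_cutting = 5.5, y_press time = 3.
Shadow price of press time = 3.

3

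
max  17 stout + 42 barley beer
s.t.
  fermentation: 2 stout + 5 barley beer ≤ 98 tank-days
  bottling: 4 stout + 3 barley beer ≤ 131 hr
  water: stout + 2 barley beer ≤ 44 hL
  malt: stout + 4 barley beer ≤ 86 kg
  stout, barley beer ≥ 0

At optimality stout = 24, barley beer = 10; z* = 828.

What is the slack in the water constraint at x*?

water used = 1·24 + 2·10 = 44; slack = 44 − 44 = 0.

0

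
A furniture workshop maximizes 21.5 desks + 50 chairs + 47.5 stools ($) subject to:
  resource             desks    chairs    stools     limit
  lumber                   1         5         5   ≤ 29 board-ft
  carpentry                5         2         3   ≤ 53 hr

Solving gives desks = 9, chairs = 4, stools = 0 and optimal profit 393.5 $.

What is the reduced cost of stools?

At the optimum: lumber uses 29 of 29 (binding); carpentry uses 53 of 53 (binding).
From A_Bᵀ y = c: 1·y_lumber + 5·y_carpentry = 21.5; 5·y_lumber + 2·y_carpentry = 50.
Solving: y_lumber = 9, y_carpentry = 2.5.
Reduced cost of stools: c₃ − yᵀa₃ = 47.5 − (9·5 + 2.5·3) = 47.5 − 52.5 = -5.

-5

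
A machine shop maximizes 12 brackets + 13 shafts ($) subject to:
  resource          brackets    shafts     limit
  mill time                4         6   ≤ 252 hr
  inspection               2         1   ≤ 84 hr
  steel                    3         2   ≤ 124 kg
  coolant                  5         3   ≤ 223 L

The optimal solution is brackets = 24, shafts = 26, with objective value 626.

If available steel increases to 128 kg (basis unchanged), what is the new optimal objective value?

Binding: mill time and steel. Non-binding: inspection (10 unused), coolant (25 unused).
Since inspection, coolant are not tight, their duals are 0.
From A_Bᵀ y = c: 4·y_mill time + 3·y_steel = 12; 6·y_mill time + 2·y_steel = 13.
→ y_mill time = 1.5 and y_steel = 2.
Δz = y_steel·Δb = 2 × (4) = 8, so new z* = 626 + 8 = 634.

634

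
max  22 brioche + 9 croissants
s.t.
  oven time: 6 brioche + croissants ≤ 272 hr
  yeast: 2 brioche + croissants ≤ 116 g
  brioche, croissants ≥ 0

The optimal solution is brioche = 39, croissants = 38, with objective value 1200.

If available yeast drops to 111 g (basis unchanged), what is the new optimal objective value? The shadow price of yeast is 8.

1160

Δb = -5, so new z* = 1200 + (8)·(-5) = 1200 − 40 = 1160.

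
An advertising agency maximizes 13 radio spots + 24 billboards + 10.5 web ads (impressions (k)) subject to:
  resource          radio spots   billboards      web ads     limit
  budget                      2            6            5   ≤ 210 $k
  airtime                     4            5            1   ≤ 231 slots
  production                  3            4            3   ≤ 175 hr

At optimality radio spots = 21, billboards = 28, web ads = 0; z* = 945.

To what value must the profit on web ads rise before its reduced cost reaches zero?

19

At the optimum: budget uses 210 of 210 (binding); airtime uses 224 of 231 (slack = 7); production uses 175 of 175 (binding).
By complementary slackness, y = 0 for the non-binding constraint.
The binding rows give the dual system: 2·y_budget + 3·y_production = 13 and 6·y_budget + 4·y_production = 24.
→ y_budget = 2 and y_production = 3.
web ads enters the basis when its profit ≥ yᵀa₃ = 2·5 + 3·3 = 19.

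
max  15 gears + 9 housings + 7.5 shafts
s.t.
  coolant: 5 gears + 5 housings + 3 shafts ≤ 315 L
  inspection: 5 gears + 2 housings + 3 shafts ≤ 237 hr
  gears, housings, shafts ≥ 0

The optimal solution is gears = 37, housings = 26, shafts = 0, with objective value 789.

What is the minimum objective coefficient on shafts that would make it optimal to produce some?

9

Both coolant and inspection are binding at x*.
From A_Bᵀ y = c: 5·y_coolant + 5·y_inspection = 15; 5·y_coolant + 2·y_inspection = 9.
→ y_coolant = 1 and y_inspection = 2.
shafts enters the basis when its profit ≥ yᵀa₃ = 1·3 + 2·3 = 9.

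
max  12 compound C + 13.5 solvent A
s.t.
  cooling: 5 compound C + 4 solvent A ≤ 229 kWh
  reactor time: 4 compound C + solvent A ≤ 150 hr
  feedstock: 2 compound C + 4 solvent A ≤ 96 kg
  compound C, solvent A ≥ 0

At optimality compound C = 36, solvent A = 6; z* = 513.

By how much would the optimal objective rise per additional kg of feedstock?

3

At the optimum: cooling uses 204 of 229 (slack = 25); reactor time uses 150 of 150 (binding); feedstock uses 96 of 96 (binding).
By complementary slackness, y = 0 for the non-binding constraint.
From A_Bᵀ y = c: 4·y_reactor time + 2·y_feedstock = 12; 1·y_reactor time + 4·y_feedstock = 13.5.
Solving: y_reactor time = 1.5, y_feedstock = 3.
Shadow price of feedstock = 3.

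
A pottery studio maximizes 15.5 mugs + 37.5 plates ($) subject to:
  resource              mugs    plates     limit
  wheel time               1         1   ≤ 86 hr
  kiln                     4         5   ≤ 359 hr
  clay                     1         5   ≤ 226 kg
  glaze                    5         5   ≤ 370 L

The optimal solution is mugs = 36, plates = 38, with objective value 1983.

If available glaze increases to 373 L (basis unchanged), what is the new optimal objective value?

Binding: clay and glaze. Non-binding: wheel time (12 unused), kiln (25 unused).
Since wheel time, kiln are not tight, their duals are 0.
The binding rows give the dual system: 1·y_clay + 5·y_glaze = 15.5 and 5·y_clay + 5·y_glaze = 37.5.
This yields shadow prices y_clay = 5.5, y_glaze = 2.
Δz = y_glaze·Δb = 2 × (3) = 6, so new z* = 1983 + 6 = 1989.

1989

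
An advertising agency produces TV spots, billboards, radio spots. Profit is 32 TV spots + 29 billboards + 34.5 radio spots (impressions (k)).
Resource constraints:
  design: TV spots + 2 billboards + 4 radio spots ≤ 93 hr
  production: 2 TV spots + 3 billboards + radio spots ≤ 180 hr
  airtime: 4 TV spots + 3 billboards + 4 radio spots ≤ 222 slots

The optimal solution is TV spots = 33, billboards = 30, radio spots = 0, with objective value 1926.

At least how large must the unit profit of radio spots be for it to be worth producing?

At the optimum: design uses 93 of 93 (binding); production uses 156 of 180 (slack = 24); airtime uses 222 of 222 (binding).
Since production is not tight, its dual is 0.
From A_Bᵀ y = c: 1·y_design + 4·y_airtime = 32; 2·y_design + 3·y_airtime = 29.
This yields shadow prices y_design = 4, y_airtime = 7.
radio spots enters the basis when its profit ≥ yᵀa₃ = 4·4 + 7·4 = 44.

44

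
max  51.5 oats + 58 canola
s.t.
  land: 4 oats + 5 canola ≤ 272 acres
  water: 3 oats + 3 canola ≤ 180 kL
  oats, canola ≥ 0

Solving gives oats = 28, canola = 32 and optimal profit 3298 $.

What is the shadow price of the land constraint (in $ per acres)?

Check each constraint at x*: land 272/272 (tight); water 180/180 (tight).
The binding rows give the dual system: 4·y_land + 3·y_water = 51.5 and 5·y_land + 3·y_water = 58.
This yields shadow prices y_land = 6.5, y_water = 8.5.
Shadow price of land = 6.5.

6.5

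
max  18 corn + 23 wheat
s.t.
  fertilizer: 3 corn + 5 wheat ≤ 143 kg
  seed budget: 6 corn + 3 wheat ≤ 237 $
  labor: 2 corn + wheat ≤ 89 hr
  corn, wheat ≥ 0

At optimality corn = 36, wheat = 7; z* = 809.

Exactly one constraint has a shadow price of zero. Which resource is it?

labor

fertilizer: 143/143 (binding)
seed budget: 237/237 (binding)
labor: 79/89 (slack 10)
By complementary slackness, a constraint with positive slack has shadow price 0 → labor.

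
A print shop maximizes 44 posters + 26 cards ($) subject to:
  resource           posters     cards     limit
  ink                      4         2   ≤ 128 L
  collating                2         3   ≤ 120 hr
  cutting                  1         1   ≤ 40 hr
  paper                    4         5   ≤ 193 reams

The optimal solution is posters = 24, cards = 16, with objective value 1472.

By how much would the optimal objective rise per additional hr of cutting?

8

At the optimum: ink uses 128 of 128 (binding); collating uses 96 of 120 (slack = 24); cutting uses 40 of 40 (binding); paper uses 176 of 193 (slack = 17).
By complementary slackness, y = 0 for the non-binding constraints.
The binding rows give the dual system: 4·y_ink + 1·y_cutting = 44 and 2·y_ink + 1·y_cutting = 26.
→ y_ink = 9 and y_cutting = 8.
Shadow price of cutting = 8.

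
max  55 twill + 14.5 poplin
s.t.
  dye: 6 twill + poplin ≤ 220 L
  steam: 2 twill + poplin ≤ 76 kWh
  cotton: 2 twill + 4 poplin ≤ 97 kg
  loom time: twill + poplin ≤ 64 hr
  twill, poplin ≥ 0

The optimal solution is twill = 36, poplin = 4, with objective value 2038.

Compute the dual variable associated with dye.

At the optimum: dye uses 220 of 220 (binding); steam uses 76 of 76 (binding); cotton uses 88 of 97 (slack = 9); loom time uses 40 of 64 (slack = 24).
By complementary slackness, y = 0 for the non-binding constraints.
Dual feasibility on the basic columns requires 6·y_dye + 2·y_steam = 55, 1·y_dye + 1·y_steam = 14.5.
Solving: y_dye = 6.5, y_steam = 8.
Shadow price of dye = 6.5.

6.5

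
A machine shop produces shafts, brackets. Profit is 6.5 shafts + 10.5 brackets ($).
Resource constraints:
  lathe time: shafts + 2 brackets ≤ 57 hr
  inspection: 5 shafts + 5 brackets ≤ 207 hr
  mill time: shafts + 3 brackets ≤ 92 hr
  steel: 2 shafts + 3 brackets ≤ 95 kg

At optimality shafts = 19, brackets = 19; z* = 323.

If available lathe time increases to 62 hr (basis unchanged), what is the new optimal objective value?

Check each constraint at x*: lathe time 57/57 (tight); inspection 190/207 (slack 17); mill time 76/92 (slack 16); steel 95/95 (tight).
Since inspection, mill time are not tight, their duals are 0.
From A_Bᵀ y = c: 1·y_lathe time + 2·y_steel = 6.5; 2·y_lathe time + 3·y_steel = 10.5.
→ y_lathe time = 1.5 and y_steel = 2.5.
Δz = y_lathe time·Δb = 1.5 × (5) = 7.5, so new z* = 323 + 7.5 = 330.5.

330.5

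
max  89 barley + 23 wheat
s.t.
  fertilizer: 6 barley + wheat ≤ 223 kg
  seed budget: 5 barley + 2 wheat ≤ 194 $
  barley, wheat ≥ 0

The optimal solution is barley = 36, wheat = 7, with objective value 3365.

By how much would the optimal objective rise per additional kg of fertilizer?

Check each constraint at x*: fertilizer 223/223 (tight); seed budget 194/194 (tight).
The binding rows give the dual system: 6·y_fertilizer + 5·y_seed budget = 89 and 1·y_fertilizer + 2·y_seed budget = 23.
Solving: y_fertilizer = 9, y_seed budget = 7.
Shadow price of fertilizer = 9.

9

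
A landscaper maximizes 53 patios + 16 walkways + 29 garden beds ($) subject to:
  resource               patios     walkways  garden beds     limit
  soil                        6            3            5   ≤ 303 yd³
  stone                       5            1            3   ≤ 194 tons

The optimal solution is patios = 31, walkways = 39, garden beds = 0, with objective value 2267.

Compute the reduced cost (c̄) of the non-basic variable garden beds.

Both soil and stone are binding at x*.
From A_Bᵀ y = c: 6·y_soil + 5·y_stone = 53; 3·y_soil + 1·y_stone = 16.
Solving: y_soil = 3, y_stone = 7.
Reduced cost of garden beds: c₃ − yᵀa₃ = 29 − (3·5 + 7·3) = 29 − 36 = -7.

-7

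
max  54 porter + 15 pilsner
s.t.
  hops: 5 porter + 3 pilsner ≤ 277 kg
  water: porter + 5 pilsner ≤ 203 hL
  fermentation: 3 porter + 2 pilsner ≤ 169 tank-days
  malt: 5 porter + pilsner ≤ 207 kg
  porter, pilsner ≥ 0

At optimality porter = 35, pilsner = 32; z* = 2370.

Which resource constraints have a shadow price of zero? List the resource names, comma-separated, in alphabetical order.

hops: 271/277 (slack 6)
water: 195/203 (slack 8)
fermentation: 169/169 (binding)
malt: 207/207 (binding)
By complementary slackness, a constraint with positive slack has shadow price 0 → hops, water.

hops, water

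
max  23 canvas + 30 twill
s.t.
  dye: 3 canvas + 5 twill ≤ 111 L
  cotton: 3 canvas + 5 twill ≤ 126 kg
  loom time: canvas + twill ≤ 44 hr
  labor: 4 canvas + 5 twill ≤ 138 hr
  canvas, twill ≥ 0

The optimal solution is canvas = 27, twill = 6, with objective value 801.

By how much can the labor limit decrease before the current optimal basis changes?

Binding constraints: dye, labor. The basis is B = [[3,5],[4,5]] with det -5.
Per unit decrease in labor, x* moves by d = (-1, 0.6).
The basis stays optimal until canvas reaches 0; allowable decrease = 27 hr.

27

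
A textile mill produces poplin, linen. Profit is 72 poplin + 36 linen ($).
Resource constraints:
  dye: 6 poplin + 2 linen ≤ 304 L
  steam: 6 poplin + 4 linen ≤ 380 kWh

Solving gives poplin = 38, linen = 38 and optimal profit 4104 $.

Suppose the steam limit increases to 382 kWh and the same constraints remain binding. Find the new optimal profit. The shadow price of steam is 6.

4116

Δb = 2, so new z* = 4104 + (6)·(2) = 4104 + 12 = 4116.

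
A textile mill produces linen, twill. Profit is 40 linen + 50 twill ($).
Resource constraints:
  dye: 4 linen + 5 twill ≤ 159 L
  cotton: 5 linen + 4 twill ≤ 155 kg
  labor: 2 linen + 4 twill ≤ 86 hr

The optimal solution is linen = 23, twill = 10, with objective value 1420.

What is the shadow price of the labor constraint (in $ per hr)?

7.5

Check each constraint at x*: dye 142/159 (slack 17); cotton 155/155 (tight); labor 86/86 (tight).
By complementary slackness, y = 0 for the non-binding constraint.
The binding rows give the dual system: 5·y_cotton + 2·y_labor = 40 and 4·y_cotton + 4·y_labor = 50.
This yields shadow prices y_cotton = 5, y_labor = 7.5.
Shadow price of labor = 7.5.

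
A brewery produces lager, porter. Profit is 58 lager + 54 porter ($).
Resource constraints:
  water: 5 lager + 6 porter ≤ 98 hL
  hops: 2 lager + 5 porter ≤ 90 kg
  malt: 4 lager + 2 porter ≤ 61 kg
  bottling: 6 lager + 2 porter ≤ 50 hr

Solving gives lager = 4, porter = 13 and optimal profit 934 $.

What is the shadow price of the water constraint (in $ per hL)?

Binding: water and bottling. Non-binding: hops (17 unused), malt (19 unused).
Since hops, malt are not tight, their duals are 0.
From A_Bᵀ y = c: 5·y_water + 6·y_bottling = 58; 6·y_water + 2·y_bottling = 54.
→ y_water = 8 and y_bottling = 3.
Shadow price of water = 8.

8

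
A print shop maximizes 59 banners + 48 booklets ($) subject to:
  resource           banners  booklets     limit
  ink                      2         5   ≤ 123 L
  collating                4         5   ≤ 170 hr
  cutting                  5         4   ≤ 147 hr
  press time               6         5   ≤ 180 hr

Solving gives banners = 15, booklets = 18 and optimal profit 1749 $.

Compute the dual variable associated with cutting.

Check each constraint at x*: ink 120/123 (slack 3); collating 150/170 (slack 20); cutting 147/147 (tight); press time 180/180 (tight).
Since ink, collating are not tight, their duals are 0.
From A_Bᵀ y = c: 5·y_cutting + 6·y_press time = 59; 4·y_cutting + 5·y_press time = 48.
This yields shadow prices y_cutting = 7, y_press time = 4.
Shadow price of cutting = 7.

7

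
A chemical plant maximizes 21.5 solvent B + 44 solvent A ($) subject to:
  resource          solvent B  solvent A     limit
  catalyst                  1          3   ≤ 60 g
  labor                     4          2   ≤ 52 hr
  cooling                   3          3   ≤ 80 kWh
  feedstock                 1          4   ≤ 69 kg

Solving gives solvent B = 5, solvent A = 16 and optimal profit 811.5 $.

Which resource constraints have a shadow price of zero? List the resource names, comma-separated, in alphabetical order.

catalyst: 53/60 (slack 7)
labor: 52/52 (binding)
cooling: 63/80 (slack 17)
feedstock: 69/69 (binding)
By complementary slackness, a constraint with positive slack has shadow price 0 → catalyst, cooling.

catalyst, cooling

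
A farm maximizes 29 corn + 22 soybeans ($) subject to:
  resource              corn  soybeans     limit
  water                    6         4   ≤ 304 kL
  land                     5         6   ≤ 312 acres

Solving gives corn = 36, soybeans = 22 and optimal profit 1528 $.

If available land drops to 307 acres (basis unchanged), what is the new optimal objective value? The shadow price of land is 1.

Δb = -5, so new z* = 1528 + (1)·(-5) = 1528 − 5 = 1523.

1523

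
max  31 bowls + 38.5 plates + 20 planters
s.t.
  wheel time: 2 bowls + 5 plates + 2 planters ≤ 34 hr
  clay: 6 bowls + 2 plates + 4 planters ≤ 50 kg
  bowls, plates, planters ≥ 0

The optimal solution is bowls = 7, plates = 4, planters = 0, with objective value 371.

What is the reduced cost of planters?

-5

Check each constraint at x*: wheel time 34/34 (tight); clay 50/50 (tight).
The binding rows give the dual system: 2·y_wheel time + 6·y_clay = 31 and 5·y_wheel time + 2·y_clay = 38.5.
This yields shadow prices y_wheel time = 6.5, y_clay = 3.
Reduced cost of planters: c₃ − yᵀa₃ = 20 − (6.5·2 + 3·4) = 20 − 25 = -5.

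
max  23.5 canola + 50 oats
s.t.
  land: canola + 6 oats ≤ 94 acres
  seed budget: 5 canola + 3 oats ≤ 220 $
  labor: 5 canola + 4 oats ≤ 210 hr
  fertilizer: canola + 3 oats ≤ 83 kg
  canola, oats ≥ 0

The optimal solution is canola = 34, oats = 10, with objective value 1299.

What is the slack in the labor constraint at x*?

labor used = 5·34 + 4·10 = 210; slack = 210 − 210 = 0.

0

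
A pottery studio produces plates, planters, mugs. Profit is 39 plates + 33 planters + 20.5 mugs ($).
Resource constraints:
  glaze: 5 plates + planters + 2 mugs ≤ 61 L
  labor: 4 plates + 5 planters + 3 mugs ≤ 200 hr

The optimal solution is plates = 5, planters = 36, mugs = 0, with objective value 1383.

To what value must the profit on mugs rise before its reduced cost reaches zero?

24

Check each constraint at x*: glaze 61/61 (tight); labor 200/200 (tight).
The binding rows give the dual system: 5·y_glaze + 4·y_labor = 39 and 1·y_glaze + 5·y_labor = 33.
→ y_glaze = 3 and y_labor = 6.
mugs enters the basis when its profit ≥ yᵀa₃ = 3·2 + 6·3 = 24.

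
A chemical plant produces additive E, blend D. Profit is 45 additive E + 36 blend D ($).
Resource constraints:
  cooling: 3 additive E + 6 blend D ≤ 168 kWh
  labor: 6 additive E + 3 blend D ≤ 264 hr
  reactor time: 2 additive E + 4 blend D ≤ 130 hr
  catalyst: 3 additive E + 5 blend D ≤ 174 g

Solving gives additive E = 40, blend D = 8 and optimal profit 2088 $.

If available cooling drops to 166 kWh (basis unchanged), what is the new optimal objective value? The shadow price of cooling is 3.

Δb = -2, so new z* = 2088 + (3)·(-2) = 2088 − 6 = 2082.

2082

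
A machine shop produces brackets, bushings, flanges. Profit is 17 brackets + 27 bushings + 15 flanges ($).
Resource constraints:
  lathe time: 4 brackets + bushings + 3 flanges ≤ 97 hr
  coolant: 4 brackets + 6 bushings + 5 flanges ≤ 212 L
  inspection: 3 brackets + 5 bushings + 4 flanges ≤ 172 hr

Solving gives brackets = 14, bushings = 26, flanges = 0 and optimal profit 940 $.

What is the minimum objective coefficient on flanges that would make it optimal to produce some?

Binding: coolant and inspection. Non-binding: lathe time (15 unused).
By complementary slackness, y = 0 for the non-binding constraint.
Dual feasibility on the basic columns requires 4·y_coolant + 3·y_inspection = 17, 6·y_coolant + 5·y_inspection = 27.
Solving: y_coolant = 2, y_inspection = 3.
flanges enters the basis when its profit ≥ yᵀa₃ = 2·5 + 3·4 = 22.

22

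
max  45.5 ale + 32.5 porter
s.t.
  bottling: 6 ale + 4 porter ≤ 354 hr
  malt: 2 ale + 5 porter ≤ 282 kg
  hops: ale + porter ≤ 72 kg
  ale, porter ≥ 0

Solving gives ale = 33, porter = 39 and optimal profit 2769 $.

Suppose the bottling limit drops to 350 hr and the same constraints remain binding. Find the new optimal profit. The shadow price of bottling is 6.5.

Δb = -4, so new z* = 2769 + (6.5)·(-4) = 2769 − 26 = 2743.

2743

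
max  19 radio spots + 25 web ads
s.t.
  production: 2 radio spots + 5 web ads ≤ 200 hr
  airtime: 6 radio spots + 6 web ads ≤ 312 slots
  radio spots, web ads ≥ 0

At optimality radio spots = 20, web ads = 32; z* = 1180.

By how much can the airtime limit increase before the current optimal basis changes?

288

Binding constraints: production, airtime. The basis is B = [[2,5],[6,6]] with det -18.
Per unit increase in airtime, x* moves by d = (0.2778, -0.1111).
The basis stays optimal until web ads reaches 0; allowable increase = 288 slots.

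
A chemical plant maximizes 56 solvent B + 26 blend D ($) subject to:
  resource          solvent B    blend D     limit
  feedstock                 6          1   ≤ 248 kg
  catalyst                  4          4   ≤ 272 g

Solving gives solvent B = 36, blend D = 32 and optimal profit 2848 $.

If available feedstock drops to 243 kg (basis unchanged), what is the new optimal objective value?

Both feedstock and catalyst are binding at x*.
From A_Bᵀ y = c: 6·y_feedstock + 4·y_catalyst = 56; 1·y_feedstock + 4·y_catalyst = 26.
Solving: y_feedstock = 6, y_catalyst = 5.
Δz = y_feedstock·Δb = 6 × (-5) = -30, so new z* = 2848 − 30 = 2818.

2818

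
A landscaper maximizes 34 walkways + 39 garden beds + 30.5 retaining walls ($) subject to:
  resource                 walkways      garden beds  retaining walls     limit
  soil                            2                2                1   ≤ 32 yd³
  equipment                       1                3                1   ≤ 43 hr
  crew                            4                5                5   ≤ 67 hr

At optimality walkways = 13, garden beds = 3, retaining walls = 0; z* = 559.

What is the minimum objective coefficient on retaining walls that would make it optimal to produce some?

32

Check each constraint at x*: soil 32/32 (tight); equipment 22/43 (slack 21); crew 67/67 (tight).
Since equipment is not tight, its dual is 0.
From A_Bᵀ y = c: 2·y_soil + 4·y_crew = 34; 2·y_soil + 5·y_crew = 39.
→ y_soil = 7 and y_crew = 5.
retaining walls enters the basis when its profit ≥ yᵀa₃ = 7·1 + 5·5 = 32.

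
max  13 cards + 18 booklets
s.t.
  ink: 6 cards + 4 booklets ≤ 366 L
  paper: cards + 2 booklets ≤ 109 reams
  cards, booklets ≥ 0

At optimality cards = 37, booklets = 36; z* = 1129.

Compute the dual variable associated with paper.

7

Both ink and paper are binding at x*.
Dual feasibility on the basic columns requires 6·y_ink + 1·y_paper = 13, 4·y_ink + 2·y_paper = 18.
Solving: y_ink = 1, y_paper = 7.
Shadow price of paper = 7.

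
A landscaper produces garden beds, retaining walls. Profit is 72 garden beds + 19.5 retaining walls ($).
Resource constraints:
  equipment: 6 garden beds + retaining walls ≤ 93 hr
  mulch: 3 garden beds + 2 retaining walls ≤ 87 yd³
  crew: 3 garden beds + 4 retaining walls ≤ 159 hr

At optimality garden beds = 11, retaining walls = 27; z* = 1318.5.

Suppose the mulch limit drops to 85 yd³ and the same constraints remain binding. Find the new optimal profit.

Check each constraint at x*: equipment 93/93 (tight); mulch 87/87 (tight); crew 141/159 (slack 18).
Since crew is not tight, its dual is 0.
The binding rows give the dual system: 6·y_equipment + 3·y_mulch = 72 and 1·y_equipment + 2·y_mulch = 19.5.
→ y_equipment = 9.5 and y_mulch = 5.
Δz = y_mulch·Δb = 5 × (-2) = -10, so new z* = 1318.5 − 10 = 1308.5.

1308.5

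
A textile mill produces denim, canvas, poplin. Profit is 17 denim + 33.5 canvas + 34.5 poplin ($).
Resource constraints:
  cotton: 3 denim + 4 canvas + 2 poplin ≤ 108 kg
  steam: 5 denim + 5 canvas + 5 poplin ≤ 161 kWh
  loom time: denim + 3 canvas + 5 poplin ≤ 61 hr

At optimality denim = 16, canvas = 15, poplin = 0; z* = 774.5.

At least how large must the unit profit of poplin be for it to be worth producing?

39.5

Check each constraint at x*: cotton 108/108 (tight); steam 155/161 (slack 6); loom time 61/61 (tight).
By complementary slackness, y = 0 for the non-binding constraint.
Dual feasibility on the basic columns requires 3·y_cotton + 1·y_loom time = 17, 4·y_cotton + 3·y_loom time = 33.5.
→ y_cotton = 3.5 and y_loom time = 6.5.
poplin enters the basis when its profit ≥ yᵀa₃ = 3.5·2 + 6.5·5 = 39.5.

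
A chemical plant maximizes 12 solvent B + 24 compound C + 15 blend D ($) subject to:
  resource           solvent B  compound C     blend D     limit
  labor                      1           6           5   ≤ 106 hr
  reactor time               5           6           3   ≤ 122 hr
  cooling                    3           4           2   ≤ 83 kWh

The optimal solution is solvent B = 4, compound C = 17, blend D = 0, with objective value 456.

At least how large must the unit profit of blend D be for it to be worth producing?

Check each constraint at x*: labor 106/106 (tight); reactor time 122/122 (tight); cooling 80/83 (slack 3).
Slack constraints have shadow price 0 (complementary slackness).
Dual feasibility on the basic columns requires 1·y_labor + 5·y_reactor time = 12, 6·y_labor + 6·y_reactor time = 24.
This yields shadow prices y_labor = 2, y_reactor time = 2.
blend D enters the basis when its profit ≥ yᵀa₃ = 2·5 + 2·3 = 16.

16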